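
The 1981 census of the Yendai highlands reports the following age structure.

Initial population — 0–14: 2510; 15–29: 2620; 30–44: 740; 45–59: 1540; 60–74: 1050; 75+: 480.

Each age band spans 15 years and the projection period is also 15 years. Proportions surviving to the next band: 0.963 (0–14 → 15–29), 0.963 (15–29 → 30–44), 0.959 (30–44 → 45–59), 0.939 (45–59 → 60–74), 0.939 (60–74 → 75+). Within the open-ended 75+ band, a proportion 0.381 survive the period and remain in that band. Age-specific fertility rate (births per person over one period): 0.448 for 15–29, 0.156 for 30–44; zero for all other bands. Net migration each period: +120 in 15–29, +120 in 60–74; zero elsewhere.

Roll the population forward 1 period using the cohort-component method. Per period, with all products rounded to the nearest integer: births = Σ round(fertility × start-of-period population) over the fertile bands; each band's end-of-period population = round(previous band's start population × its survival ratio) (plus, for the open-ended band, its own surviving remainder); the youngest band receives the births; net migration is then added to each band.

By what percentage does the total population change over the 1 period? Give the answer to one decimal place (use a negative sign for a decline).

After projecting period 1:
Births: 2620 * 0.448 = 1174  |  740 * 0.156 = 115 — total 1289
15–29: 2510 * 0.963 = 2417
30–44: 2620 * 0.963 = 2523
45–59: 740 * 0.959 = 710
60–74: 1540 * 0.939 = 1446
75+: 1050 * 0.939 + 480 * 0.381 = 986 + 183 = 1169
Net migration: 15–29 + 120 → 2537; 60–74 + 120 → 1566
Population now: 0–14=1289, 15–29=2537, 30–44=2523, 45–59=710, 60–74=1566, 75+=1169
Total: 8940 → 9794; change = 854; percentage change = 9.6%

9.6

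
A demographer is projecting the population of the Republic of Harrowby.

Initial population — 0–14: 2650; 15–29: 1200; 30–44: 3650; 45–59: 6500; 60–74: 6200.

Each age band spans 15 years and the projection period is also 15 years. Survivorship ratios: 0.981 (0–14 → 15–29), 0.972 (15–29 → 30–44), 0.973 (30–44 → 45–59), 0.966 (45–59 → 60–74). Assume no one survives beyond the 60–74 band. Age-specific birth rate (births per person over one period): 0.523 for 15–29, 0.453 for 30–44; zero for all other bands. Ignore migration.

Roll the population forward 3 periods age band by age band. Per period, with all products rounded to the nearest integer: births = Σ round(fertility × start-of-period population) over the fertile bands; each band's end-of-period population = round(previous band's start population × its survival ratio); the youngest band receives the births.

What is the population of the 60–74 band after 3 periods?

1096

Period 1.
Births: 1200 * 0.523 = 628 ; 3650 * 0.453 = 1653 ⇒ total 2281
15–29: 2650 * 0.981 = 2600
30–44: 1200 * 0.972 = 1166
45–59: 3650 * 0.973 = 3551
60–74: 6500 * 0.966 = 6279
Population now: 0–14=2281, 15–29=2600, 30–44=1166, 45–59=3551, 60–74=6279
Period 2.
Births: 2600 * 0.523 = 1360 ; 1166 * 0.453 = 528 ⇒ total 1888
15–29: 2281 * 0.981 = 2238
30–44: 2600 * 0.972 = 2527
45–59: 1166 * 0.973 = 1135
60–74: 3551 * 0.966 = 3430
Population now: 0–14=1888, 15–29=2238, 30–44=2527, 45–59=1135, 60–74=3430
Period 3.
Births: 2238 * 0.523 = 1170 ; 2527 * 0.453 = 1145 ⇒ total 2315
15–29: 1888 * 0.981 = 1852
30–44: 2238 * 0.972 = 2175
45–59: 2527 * 0.973 = 2459
60–74: 1135 * 0.966 = 1096
Population now: 0–14=2315, 15–29=1852, 30–44=2175, 45–59=2459, 60–74=1096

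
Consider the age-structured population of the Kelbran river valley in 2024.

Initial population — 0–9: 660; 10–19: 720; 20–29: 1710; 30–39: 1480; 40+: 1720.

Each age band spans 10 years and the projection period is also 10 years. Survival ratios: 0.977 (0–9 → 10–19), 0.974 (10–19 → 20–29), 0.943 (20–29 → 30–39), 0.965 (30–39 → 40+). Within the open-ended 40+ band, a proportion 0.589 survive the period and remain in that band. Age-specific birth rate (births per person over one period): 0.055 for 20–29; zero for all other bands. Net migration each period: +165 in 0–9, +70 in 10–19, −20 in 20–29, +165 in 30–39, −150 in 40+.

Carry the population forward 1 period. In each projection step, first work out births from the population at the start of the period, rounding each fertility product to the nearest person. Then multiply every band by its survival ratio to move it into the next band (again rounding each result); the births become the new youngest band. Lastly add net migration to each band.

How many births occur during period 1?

94

Call the bands 1 to 5, youngest first.
Period 1.
Births: 1710 × 0.055 = 94
Band 2: 660 × 0.977 = 645
Band 3: 720 × 0.974 = 701
Band 4: 1710 × 0.943 = 1613
Band 5: 1480 × 0.965 + 1720 × 0.589 = 1428 + 1013 = 2441
Net migration: Band 1 + 165 → 259; Band 2 + 70 → 715; Band 3 − 20 → 681; Band 4 + 165 → 1778; Band 5 − 150 → 2291
→ [259, 715, 681, 1778, 2291]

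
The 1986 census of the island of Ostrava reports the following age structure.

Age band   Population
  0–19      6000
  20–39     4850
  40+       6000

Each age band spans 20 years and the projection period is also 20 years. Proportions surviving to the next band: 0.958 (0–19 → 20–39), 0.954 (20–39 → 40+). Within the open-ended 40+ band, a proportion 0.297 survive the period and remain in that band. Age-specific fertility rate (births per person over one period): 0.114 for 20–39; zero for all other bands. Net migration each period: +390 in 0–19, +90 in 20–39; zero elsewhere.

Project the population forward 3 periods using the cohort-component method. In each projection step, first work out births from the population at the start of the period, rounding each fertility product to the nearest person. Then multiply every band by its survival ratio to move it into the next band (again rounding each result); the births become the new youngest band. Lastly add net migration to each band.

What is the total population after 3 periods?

Numbering the bands 1..3 from youngest to oldest:
Period 1.
Births: 4850 * 0.114 = 553
Band 2: 6000 * 0.958 = 5748
Band 3: 4850 * 0.954 + 6000 * 0.297 = 4627 + 1782 = 6409
Net migration: Band 1 + 390 → 943; Band 2 + 90 → 5838
End of period: [943, 5838, 6409]
Period 2.
Births: 5838 * 0.114 = 666
Band 2: 943 * 0.958 = 903
Band 3: 5838 * 0.954 + 6409 * 0.297 = 5569 + 1903 = 7472
Net migration: Band 1 + 390 → 1056; Band 2 + 90 → 993
End of period: [1056, 993, 7472]
Period 3.
Births: 993 * 0.114 = 113
Band 2: 1056 * 0.958 = 1012
Band 3: 993 * 0.954 + 7472 * 0.297 = 947 + 2219 = 3166
Net migration: Band 1 + 390 → 503; Band 2 + 90 → 1102
End of period: [503, 1102, 3166]
Total after period 3: 503 + 1102 + 3166 = 4771

4771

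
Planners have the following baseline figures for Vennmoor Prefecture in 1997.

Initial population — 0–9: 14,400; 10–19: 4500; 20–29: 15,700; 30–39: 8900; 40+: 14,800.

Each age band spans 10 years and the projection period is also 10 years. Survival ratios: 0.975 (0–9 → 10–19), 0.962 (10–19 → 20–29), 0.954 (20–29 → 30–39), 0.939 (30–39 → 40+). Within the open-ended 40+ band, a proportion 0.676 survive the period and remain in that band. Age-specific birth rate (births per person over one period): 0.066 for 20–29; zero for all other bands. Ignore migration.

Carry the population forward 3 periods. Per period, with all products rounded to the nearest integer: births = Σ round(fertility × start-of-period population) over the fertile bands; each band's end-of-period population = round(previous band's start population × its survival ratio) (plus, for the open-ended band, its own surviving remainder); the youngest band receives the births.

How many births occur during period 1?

1036

Numbering the groups 1..5 from youngest to oldest:
[period 1]
Births: 15700 × 0.066 = 1036
Group 2: 14400 × 0.975 = 14040
Group 3: 4500 × 0.962 = 4329
Group 4: 15700 × 0.954 = 14978
Group 5: 8900 × 0.939 + 14800 × 0.676 = 8357 + 10005 = 18362
End of period: [1036, 14040, 4329, 14978, 18362]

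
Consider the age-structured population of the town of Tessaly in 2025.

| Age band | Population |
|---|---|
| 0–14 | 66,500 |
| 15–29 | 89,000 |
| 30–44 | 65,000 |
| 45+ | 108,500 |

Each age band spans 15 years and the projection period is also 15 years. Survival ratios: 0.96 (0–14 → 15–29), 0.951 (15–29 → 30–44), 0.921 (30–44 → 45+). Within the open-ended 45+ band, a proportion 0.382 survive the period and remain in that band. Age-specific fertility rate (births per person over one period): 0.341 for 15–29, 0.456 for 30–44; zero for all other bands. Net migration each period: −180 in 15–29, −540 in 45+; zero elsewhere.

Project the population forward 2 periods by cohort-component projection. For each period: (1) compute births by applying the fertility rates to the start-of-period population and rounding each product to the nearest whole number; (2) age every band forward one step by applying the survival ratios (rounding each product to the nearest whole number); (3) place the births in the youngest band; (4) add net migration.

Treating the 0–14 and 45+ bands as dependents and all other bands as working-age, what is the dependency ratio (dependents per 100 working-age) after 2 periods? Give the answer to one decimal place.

Numbering the bands 1..4 from youngest to oldest:
After projecting period 1:
Births: 89000 × 0.341 = 30349 ; 65000 × 0.456 = 29640 → 59989
Band 2: 66500 × 0.96 = 63840
Band 3: 89000 × 0.951 = 84639
Band 4: 65000 × 0.921 + 108500 × 0.382 = 59865 + 41447 = 101312
Net migration: Band 2 − 180 → 63660; Band 4 − 540 → 100772
Giving 59989 / 63660 / 84639 / 100772.
After projecting period 2:
Births: 63660 × 0.341 = 21708 ; 84639 × 0.456 = 38595 → 60303
Band 2: 59989 × 0.96 = 57589
Band 3: 63660 × 0.951 = 60541
Band 4: 84639 × 0.921 + 100772 × 0.382 = 77953 + 38495 = 116448
Net migration: Band 2 − 180 → 57409; Band 4 − 540 → 115908
Giving 60303 / 57409 / 60541 / 115908.
Dependents (band 0–14 + band 45+) = 60303 + 115908 = 176211; working-age = 117950; ratio = 176211/117950 × 100 = 149.4

149.4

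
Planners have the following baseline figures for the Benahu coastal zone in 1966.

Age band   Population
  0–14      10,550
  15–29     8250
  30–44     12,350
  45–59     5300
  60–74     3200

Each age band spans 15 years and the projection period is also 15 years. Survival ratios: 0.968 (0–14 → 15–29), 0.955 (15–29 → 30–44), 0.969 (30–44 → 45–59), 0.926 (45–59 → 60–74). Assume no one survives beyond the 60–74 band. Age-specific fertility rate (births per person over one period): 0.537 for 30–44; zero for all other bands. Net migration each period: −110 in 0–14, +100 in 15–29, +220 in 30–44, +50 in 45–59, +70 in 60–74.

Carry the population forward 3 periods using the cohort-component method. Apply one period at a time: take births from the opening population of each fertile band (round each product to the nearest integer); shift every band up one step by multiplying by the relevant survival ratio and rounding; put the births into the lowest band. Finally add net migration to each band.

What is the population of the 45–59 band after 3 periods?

9806

After projecting period 1:
Births: 12350 × 0.537 = 6632
15–29: 10550 × 0.968 = 10212
30–44: 8250 × 0.955 = 7879
45–59: 12350 × 0.969 = 11967
60–74: 5300 × 0.926 = 4908
Net migration: 0–14 − 110 → 6522; 15–29 + 100 → 10312; 30–44 + 220 → 8099; 45–59 + 50 → 12017; 60–74 + 70 → 4978
→ [6522, 10312, 8099, 12017, 4978]
After projecting period 2:
Births: 8099 × 0.537 = 4349
15–29: 6522 × 0.968 = 6313
30–44: 10312 × 0.955 = 9848
45–59: 8099 × 0.969 = 7848
60–74: 12017 × 0.926 = 11128
Net migration: 0–14 − 110 → 4239; 15–29 + 100 → 6413; 30–44 + 220 → 10068; 45–59 + 50 → 7898; 60–74 + 70 → 11198
→ [4239, 6413, 10068, 7898, 11198]
After projecting period 3:
Births: 10068 × 0.537 = 5407
15–29: 4239 × 0.968 = 4103
30–44: 6413 × 0.955 = 6124
45–59: 10068 × 0.969 = 9756
60–74: 7898 × 0.926 = 7314
Net migration: 0–14 − 110 → 5297; 15–29 + 100 → 4203; 30–44 + 220 → 6344; 45–59 + 50 → 9806; 60–74 + 70 → 7384
→ [5297, 4203, 6344, 9806, 7384]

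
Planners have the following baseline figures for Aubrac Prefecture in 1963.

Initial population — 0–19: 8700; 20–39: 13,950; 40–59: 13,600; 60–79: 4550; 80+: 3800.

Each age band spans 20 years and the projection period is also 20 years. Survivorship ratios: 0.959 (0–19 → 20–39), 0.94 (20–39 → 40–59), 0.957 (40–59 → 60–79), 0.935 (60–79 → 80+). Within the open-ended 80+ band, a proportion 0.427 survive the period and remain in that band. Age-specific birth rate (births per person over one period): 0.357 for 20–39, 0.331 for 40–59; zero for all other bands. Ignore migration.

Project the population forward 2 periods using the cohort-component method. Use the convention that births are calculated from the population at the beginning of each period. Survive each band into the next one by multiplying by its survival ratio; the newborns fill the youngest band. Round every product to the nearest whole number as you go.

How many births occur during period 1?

Period 1:
Births: 13950 × 0.357 = 4980 ; 13600 × 0.331 = 4502 ⇒ total 9482
20–39: 8700 × 0.959 = 8343
40–59: 13950 × 0.94 = 13113
60–79: 13600 × 0.957 = 13015
80+: 4550 × 0.935 + 3800 × 0.427 = 4254 + 1623 = 5877
Population now: 0–19=9482, 20–39=8343, 40–59=13113, 60–79=13015, 80+=5877

9482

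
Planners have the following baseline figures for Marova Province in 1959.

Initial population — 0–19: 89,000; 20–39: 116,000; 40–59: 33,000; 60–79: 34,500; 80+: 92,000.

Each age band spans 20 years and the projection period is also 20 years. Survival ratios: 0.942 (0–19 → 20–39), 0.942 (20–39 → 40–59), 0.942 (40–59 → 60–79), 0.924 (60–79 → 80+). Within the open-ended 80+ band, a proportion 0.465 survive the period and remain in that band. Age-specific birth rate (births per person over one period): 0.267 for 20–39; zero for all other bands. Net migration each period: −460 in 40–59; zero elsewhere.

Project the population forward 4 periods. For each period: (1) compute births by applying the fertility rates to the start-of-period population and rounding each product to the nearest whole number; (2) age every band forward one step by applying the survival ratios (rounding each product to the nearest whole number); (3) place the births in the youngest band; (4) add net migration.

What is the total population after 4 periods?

Period 1:
Births: 116000 × 0.267 = 30972
20–39: 89000 × 0.942 = 83838
40–59: 116000 × 0.942 = 109272
60–79: 33000 × 0.942 = 31086
80+: 34500 × 0.924 + 92000 × 0.465 = 31878 + 42780 = 74658
Net migration: 40–59 − 460 → 108812
→ [30972, 83838, 108812, 31086, 74658]
Period 2:
Births: 83838 × 0.267 = 22385
20–39: 30972 × 0.942 = 29176
40–59: 83838 × 0.942 = 78975
60–79: 108812 × 0.942 = 102501
80+: 31086 × 0.924 + 74658 × 0.465 = 28723 + 34716 = 63439
Net migration: 40–59 − 460 → 78515
→ [22385, 29176, 78515, 102501, 63439]
Period 3:
Births: 29176 × 0.267 = 7790
20–39: 22385 × 0.942 = 21087
40–59: 29176 × 0.942 = 27484
60–79: 78515 × 0.942 = 73961
80+: 102501 × 0.924 + 63439 × 0.465 = 94711 + 29499 = 124210
Net migration: 40–59 − 460 → 27024
→ [7790, 21087, 27024, 73961, 124210]
Period 4:
Births: 21087 × 0.267 = 5630
20–39: 7790 × 0.942 = 7338
40–59: 21087 × 0.942 = 19864
60–79: 27024 × 0.942 = 25457
80+: 73961 × 0.924 + 124210 × 0.465 = 68340 + 57758 = 126098
Net migration: 40–59 − 460 → 19404
→ [5630, 7338, 19404, 25457, 126098]
Total after period 4: 5630 + 7338 + 19404 + 25457 + 126098 = 183927

183927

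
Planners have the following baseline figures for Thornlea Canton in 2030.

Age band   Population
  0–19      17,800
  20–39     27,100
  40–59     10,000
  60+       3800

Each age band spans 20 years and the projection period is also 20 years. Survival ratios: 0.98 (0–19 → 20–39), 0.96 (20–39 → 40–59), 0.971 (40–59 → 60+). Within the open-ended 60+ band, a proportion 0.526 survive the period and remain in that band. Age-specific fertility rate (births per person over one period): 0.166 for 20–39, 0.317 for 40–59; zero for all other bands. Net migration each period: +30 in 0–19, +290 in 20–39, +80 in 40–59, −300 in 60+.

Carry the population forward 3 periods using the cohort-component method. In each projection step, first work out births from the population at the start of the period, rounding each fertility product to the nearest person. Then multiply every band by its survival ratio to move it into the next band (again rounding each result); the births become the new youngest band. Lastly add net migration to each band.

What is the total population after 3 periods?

58302

Numbering the groups 1..4 from youngest to oldest:
Period 1:
Births: 27100 × 0.166 = 4499  |  10000 × 0.317 = 3170 — total 7669
Group 2: 17800 × 0.98 = 17444
Group 3: 27100 × 0.96 = 26016
Group 4: 10000 × 0.971 + 3800 × 0.526 = 9710 + 1999 = 11709
Net migration: Group 1 + 30 → 7699; Group 2 + 290 → 17734; Group 3 + 80 → 26096; Group 4 − 300 → 11409
End of period: [7699, 17734, 26096, 11409]
Period 2:
Births: 17734 × 0.166 = 2944  |  26096 × 0.317 = 8272 — total 11216
Group 2: 7699 × 0.98 = 7545
Group 3: 17734 × 0.96 = 17025
Group 4: 26096 × 0.971 + 11409 × 0.526 = 25339 + 6001 = 31340
Net migration: Group 1 + 30 → 11246; Group 2 + 290 → 7835; Group 3 + 80 → 17105; Group 4 − 300 → 31040
End of period: [11246, 7835, 17105, 31040]
Period 3:
Births: 7835 × 0.166 = 1301  |  17105 × 0.317 = 5422 — total 6723
Group 2: 11246 × 0.98 = 11021
Group 3: 7835 × 0.96 = 7522
Group 4: 17105 × 0.971 + 31040 × 0.526 = 16609 + 16327 = 32936
Net migration: Group 1 + 30 → 6753; Group 2 + 290 → 11311; Group 3 + 80 → 7602; Group 4 − 300 → 32636
End of period: [6753, 11311, 7602, 32636]
Total after period 3: 6753 + 11311 + 7602 + 32636 = 58302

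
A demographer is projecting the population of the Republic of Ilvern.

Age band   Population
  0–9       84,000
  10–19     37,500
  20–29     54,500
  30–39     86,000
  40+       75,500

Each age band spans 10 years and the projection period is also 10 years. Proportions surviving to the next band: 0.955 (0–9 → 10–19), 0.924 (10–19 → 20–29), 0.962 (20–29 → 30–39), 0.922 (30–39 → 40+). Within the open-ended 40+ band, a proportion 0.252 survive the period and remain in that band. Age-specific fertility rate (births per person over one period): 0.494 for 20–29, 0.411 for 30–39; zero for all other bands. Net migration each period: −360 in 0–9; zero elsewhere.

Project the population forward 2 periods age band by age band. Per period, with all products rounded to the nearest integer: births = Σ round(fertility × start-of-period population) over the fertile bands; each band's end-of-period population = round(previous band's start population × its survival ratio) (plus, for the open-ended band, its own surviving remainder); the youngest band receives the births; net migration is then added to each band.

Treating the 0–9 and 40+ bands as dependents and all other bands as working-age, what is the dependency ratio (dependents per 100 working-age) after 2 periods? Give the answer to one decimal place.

66.9

Numbering the bands 1..5 from youngest to oldest:
Period 1:
Births: 54500 × 0.494 = 26923 ; 86000 × 0.411 = 35346 → total 62269
Band 2: 84000 × 0.955 = 80220
Band 3: 37500 × 0.924 = 34650
Band 4: 54500 × 0.962 = 52429
Band 5: 86000 × 0.922 + 75500 × 0.252 = 79292 + 19026 = 98318
Net migration: Band 1 − 360 → 61909
Population now: 0–9=61909, 10–19=80220, 20–29=34650, 30–39=52429, 40+=98318
Period 2:
Births: 34650 × 0.494 = 17117 ; 52429 × 0.411 = 21548 → total 38665
Band 2: 61909 × 0.955 = 59123
Band 3: 80220 × 0.924 = 74123
Band 4: 34650 × 0.962 = 33333
Band 5: 52429 × 0.922 + 98318 × 0.252 = 48340 + 24776 = 73116
Net migration: Band 1 − 360 → 38305
Population now: 0–9=38305, 10–19=59123, 20–29=74123, 30–39=33333, 40+=73116
Dependents (band 0–9 + band 40+) = 38305 + 73116 = 111421; working-age = 166579; ratio = 111421/166579 × 100 = 66.9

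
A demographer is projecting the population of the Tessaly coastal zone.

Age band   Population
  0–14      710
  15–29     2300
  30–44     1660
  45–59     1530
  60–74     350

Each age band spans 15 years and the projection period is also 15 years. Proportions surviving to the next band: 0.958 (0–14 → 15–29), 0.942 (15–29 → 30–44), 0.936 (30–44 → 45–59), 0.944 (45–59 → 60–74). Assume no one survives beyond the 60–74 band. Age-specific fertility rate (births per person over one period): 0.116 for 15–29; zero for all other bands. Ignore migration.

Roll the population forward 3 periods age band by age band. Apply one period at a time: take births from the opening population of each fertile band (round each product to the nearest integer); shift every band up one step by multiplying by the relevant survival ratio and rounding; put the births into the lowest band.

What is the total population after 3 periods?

[period 1]
Births: 2300 * 0.116 = 267
15–29: 710 * 0.958 = 680
30–44: 2300 * 0.942 = 2167
45–59: 1660 * 0.936 = 1554
60–74: 1530 * 0.944 = 1444
→ [267, 680, 2167, 1554, 1444]
[period 2]
Births: 680 * 0.116 = 79
15–29: 267 * 0.958 = 256
30–44: 680 * 0.942 = 641
45–59: 2167 * 0.936 = 2028
60–74: 1554 * 0.944 = 1467
→ [79, 256, 641, 2028, 1467]
[period 3]
Births: 256 * 0.116 = 30
15–29: 79 * 0.958 = 76
30–44: 256 * 0.942 = 241
45–59: 641 * 0.936 = 600
60–74: 2028 * 0.944 = 1914
→ [30, 76, 241, 600, 1914]
Total after period 3: 30 + 76 + 241 + 600 + 1914 = 2861

2861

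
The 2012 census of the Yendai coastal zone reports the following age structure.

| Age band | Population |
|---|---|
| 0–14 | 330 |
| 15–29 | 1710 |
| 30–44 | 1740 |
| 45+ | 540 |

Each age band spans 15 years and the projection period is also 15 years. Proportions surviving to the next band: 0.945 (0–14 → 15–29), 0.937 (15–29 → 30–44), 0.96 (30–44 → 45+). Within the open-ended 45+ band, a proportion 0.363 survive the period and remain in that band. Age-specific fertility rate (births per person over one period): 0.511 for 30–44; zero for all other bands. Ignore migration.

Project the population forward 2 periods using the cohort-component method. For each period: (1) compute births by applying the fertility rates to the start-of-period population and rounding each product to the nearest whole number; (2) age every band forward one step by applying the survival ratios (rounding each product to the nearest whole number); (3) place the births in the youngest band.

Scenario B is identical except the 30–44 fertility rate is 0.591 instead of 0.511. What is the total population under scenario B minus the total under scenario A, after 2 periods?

Call the bands 1 to 4, youngest first.
After projecting period 1:
Births: 1740 * 0.511 = 889
Band 2: 330 * 0.945 = 312
Band 3: 1710 * 0.937 = 1602
Band 4: 1740 * 0.96 + 540 * 0.363 = 1670 + 196 = 1866
Giving 889 / 312 / 1602 / 1866.
After projecting period 2:
Births: 1602 * 0.511 = 819
Band 2: 889 * 0.945 = 840
Band 3: 312 * 0.937 = 292
Band 4: 1602 * 0.96 + 1866 * 0.363 = 1538 + 677 = 2215
Giving 819 / 840 / 292 / 2215.
Scenario A total after 2 periods: 4166
Scenario B projection —
After projecting period 1:
Births: 1740 * 0.591 = 1028
Band 2: 330 * 0.945 = 312
Band 3: 1710 * 0.937 = 1602
Band 4: 1740 * 0.96 + 540 * 0.363 = 1670 + 196 = 1866
Giving 1028 / 312 / 1602 / 1866.
After projecting period 2:
Births: 1602 * 0.591 = 947
Band 2: 1028 * 0.945 = 971
Band 3: 312 * 0.937 = 292
Band 4: 1602 * 0.96 + 1866 * 0.363 = 1538 + 677 = 2215
Giving 947 / 971 / 292 / 2215.
Scenario B total after 2 periods: 4425
Difference B − A = 4425 − 4166 = 259

259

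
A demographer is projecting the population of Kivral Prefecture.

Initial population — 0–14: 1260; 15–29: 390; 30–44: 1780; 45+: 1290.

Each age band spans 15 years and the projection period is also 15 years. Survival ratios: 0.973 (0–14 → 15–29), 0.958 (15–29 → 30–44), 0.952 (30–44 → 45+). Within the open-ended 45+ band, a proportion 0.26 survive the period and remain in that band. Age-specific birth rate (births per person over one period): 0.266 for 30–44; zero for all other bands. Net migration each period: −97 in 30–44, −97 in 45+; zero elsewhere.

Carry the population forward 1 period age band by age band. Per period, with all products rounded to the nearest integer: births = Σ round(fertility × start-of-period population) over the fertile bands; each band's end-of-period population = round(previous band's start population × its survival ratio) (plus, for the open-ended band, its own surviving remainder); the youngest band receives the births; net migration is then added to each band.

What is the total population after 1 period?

3909

Numbering the groups 1..4 from youngest to oldest:
Period 1.
Births: 1780 × 0.266 = 473
Group 2: 1260 × 0.973 = 1226
Group 3: 390 × 0.958 = 374
Group 4: 1780 × 0.952 + 1290 × 0.26 = 1695 + 335 = 2030
Net migration: Group 3 − 97 → 277; Group 4 − 97 → 1933
End of period: [473, 1226, 277, 1933]
Total after period 1: 473 + 1226 + 277 + 1933 = 3909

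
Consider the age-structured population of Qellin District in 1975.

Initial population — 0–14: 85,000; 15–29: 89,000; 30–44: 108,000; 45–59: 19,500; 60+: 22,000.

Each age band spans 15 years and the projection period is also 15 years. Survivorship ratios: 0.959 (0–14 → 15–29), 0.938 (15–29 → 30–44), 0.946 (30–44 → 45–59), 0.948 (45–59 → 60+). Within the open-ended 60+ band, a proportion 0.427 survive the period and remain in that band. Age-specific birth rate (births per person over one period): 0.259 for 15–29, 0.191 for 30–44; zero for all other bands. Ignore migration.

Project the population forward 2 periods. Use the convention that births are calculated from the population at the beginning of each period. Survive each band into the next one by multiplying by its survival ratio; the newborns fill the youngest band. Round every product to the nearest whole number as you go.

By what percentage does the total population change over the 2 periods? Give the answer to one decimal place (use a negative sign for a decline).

6.1

Let band 1 be 0–14 through band 5 = 60+.
[period 1]
Births: 89000 * 0.259 = 23051, 108000 * 0.191 = 20628 — total 43679
Band 2: 85000 * 0.959 = 81515
Band 3: 89000 * 0.938 = 83482
Band 4: 108000 * 0.946 = 102168
Band 5: 19500 * 0.948 + 22000 * 0.427 = 18486 + 9394 = 27880
Population now: 0–14=43679, 15–29=81515, 30–44=83482, 45–59=102168, 60+=27880
[period 2]
Births: 81515 * 0.259 = 21112, 83482 * 0.191 = 15945 — total 37057
Band 2: 43679 * 0.959 = 41888
Band 3: 81515 * 0.938 = 76461
Band 4: 83482 * 0.946 = 78974
Band 5: 102168 * 0.948 + 27880 * 0.427 = 96855 + 11905 = 108760
Population now: 0–14=37057, 15–29=41888, 30–44=76461, 45–59=78974, 60+=108760
Total: 323500 → 343140; change = 19640; percentage change = 6.1%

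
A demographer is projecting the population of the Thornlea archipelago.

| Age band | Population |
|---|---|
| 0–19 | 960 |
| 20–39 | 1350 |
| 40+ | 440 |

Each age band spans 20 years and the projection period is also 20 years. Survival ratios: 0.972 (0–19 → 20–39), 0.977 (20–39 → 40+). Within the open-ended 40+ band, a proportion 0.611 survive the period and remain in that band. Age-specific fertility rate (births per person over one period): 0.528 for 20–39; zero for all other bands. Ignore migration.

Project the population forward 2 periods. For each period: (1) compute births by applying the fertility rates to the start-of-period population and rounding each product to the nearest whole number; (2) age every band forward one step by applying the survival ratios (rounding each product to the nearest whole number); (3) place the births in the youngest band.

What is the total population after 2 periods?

After projecting period 1:
Births: 1350 × 0.528 = 713
20–39: 960 × 0.972 = 933
40+: 1350 × 0.977 + 440 × 0.611 = 1319 + 269 = 1588
Population now: 0–19=713, 20–39=933, 40+=1588
After projecting period 2:
Births: 933 × 0.528 = 493
20–39: 713 × 0.972 = 693
40+: 933 × 0.977 + 1588 × 0.611 = 912 + 970 = 1882
Population now: 0–19=493, 20–39=693, 40+=1882
Total after period 2: 493 + 693 + 1882 = 3068

3068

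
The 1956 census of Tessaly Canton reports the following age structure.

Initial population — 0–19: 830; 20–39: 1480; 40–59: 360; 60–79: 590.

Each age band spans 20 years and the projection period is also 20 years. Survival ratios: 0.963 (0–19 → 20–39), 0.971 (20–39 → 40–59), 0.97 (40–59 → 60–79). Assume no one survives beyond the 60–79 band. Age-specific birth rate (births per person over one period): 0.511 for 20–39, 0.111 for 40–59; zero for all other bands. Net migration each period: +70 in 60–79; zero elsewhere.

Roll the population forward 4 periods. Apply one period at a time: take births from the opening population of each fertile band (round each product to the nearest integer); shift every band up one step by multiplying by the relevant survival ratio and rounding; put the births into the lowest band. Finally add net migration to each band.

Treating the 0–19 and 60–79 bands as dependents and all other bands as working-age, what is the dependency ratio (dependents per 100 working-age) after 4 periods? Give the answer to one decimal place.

116.6

After projecting period 1:
Births: 1480 × 0.511 = 756  |  360 × 0.111 = 40 ⇒ total 796
20–39: 830 × 0.963 = 799
40–59: 1480 × 0.971 = 1437
60–79: 360 × 0.97 = 349
Net migration: 60–79 + 70 → 419
→ [796, 799, 1437, 419]
After projecting period 2:
Births: 799 × 0.511 = 408  |  1437 × 0.111 = 160 ⇒ total 568
20–39: 796 × 0.963 = 767
40–59: 799 × 0.971 = 776
60–79: 1437 × 0.97 = 1394
Net migration: 60–79 + 70 → 1464
→ [568, 767, 776, 1464]
After projecting period 3:
Births: 767 × 0.511 = 392  |  776 × 0.111 = 86 ⇒ total 478
20–39: 568 × 0.963 = 547
40–59: 767 × 0.971 = 745
60–79: 776 × 0.97 = 753
Net migration: 60–79 + 70 → 823
→ [478, 547, 745, 823]
After projecting period 4:
Births: 547 × 0.511 = 280  |  745 × 0.111 = 83 ⇒ total 363
20–39: 478 × 0.963 = 460
40–59: 547 × 0.971 = 531
60–79: 745 × 0.97 = 723
Net migration: 60–79 + 70 → 793
→ [363, 460, 531, 793]
Dependents (band 0–19 + band 60–79) = 363 + 793 = 1156; working-age = 991; ratio = 1156/991 × 100 = 116.6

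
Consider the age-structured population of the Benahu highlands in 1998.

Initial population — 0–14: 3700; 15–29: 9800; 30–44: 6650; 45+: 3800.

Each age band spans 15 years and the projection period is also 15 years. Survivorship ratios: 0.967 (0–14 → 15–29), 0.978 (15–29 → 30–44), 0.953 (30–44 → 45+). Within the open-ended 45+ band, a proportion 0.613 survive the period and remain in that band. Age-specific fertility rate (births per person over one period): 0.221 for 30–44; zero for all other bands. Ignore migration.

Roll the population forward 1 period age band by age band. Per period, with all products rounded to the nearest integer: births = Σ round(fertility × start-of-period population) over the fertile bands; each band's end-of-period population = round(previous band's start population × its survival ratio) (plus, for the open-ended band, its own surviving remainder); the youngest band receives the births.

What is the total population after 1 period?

23298

Period 1:
Births: 6650 * 0.221 = 1470
15–29: 3700 * 0.967 = 3578
30–44: 9800 * 0.978 = 9584
45+: 6650 * 0.953 + 3800 * 0.613 = 6337 + 2329 = 8666
Population now: 0–14=1470, 15–29=3578, 30–44=9584, 45+=8666
Total after period 1: 1470 + 3578 + 9584 + 8666 = 23298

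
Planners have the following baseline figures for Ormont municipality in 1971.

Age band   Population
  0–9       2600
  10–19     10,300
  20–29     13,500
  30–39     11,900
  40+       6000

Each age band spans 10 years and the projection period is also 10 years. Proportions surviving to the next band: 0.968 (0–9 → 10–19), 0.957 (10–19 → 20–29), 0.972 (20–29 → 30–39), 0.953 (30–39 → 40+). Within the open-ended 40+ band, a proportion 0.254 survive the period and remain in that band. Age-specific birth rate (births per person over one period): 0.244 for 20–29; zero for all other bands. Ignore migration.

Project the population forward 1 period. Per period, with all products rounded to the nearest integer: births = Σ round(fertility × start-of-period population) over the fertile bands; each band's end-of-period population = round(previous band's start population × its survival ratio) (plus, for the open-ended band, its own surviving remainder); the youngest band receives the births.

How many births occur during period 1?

Period 1.
Births: 13500 × 0.244 = 3294
10–19: 2600 × 0.968 = 2517
20–29: 10300 × 0.957 = 9857
30–39: 13500 × 0.972 = 13122
40+: 11900 × 0.953 + 6000 × 0.254 = 11341 + 1524 = 12865
→ [3294, 2517, 9857, 13122, 12865]

3294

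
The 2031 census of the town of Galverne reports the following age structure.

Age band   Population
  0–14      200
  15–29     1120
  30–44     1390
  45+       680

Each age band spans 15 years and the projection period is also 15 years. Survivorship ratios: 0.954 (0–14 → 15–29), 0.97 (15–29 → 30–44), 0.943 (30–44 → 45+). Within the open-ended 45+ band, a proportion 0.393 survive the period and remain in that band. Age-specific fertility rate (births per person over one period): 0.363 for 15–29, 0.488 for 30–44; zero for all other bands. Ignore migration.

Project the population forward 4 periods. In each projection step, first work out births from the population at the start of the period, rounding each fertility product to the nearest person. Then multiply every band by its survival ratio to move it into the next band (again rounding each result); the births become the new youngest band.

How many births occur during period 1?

Let group 1 be 0–14 through group 4 = 45+.
Period 1:
Births: 1120 × 0.363 = 407  |  1390 × 0.488 = 678 ⇒ total 1085
Group 2: 200 × 0.954 = 191
Group 3: 1120 × 0.97 = 1086
Group 4: 1390 × 0.943 + 680 × 0.393 = 1311 + 267 = 1578
→ [1085, 191, 1086, 1578]

1085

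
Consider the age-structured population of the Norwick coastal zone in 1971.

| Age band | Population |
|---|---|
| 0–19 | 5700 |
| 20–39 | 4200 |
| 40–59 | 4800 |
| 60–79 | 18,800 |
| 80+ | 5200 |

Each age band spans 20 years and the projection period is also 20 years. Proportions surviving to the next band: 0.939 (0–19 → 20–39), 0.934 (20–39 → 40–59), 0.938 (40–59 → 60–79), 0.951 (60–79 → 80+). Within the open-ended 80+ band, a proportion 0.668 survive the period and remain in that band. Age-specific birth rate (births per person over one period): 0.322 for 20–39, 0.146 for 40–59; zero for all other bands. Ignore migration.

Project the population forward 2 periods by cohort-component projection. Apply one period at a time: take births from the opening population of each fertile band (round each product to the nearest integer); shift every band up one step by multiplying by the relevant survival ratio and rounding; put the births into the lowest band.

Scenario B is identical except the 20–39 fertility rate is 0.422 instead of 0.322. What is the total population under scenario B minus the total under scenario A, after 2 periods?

(Bands numbered youngest = 1 to oldest = 5.)
[period 1]
Births: 4200 × 0.322 = 1352, 4800 × 0.146 = 701 ⇒ total 2053
Band 2: 5700 × 0.939 = 5352
Band 3: 4200 × 0.934 = 3923
Band 4: 4800 × 0.938 = 4502
Band 5: 18800 × 0.951 + 5200 × 0.668 = 17879 + 3474 = 21353
Population now: 0–19=2053, 20–39=5352, 40–59=3923, 60–79=4502, 80+=21353
[period 2]
Births: 5352 × 0.322 = 1723, 3923 × 0.146 = 573 ⇒ total 2296
Band 2: 2053 × 0.939 = 1928
Band 3: 5352 × 0.934 = 4999
Band 4: 3923 × 0.938 = 3680
Band 5: 4502 × 0.951 + 21353 × 0.668 = 4281 + 14264 = 18545
Population now: 0–19=2296, 20–39=1928, 40–59=4999, 60–79=3680, 80+=18545
Scenario A total after 2 periods: 31448
Scenario B projection —
[period 1]
Births: 4200 × 0.422 = 1772, 4800 × 0.146 = 701 ⇒ total 2473
Band 2: 5700 × 0.939 = 5352
Band 3: 4200 × 0.934 = 3923
Band 4: 4800 × 0.938 = 4502
Band 5: 18800 × 0.951 + 5200 × 0.668 = 17879 + 3474 = 21353
Population now: 0–19=2473, 20–39=5352, 40–59=3923, 60–79=4502, 80+=21353
[period 2]
Births: 5352 × 0.422 = 2259, 3923 × 0.146 = 573 ⇒ total 2832
Band 2: 2473 × 0.939 = 2322
Band 3: 5352 × 0.934 = 4999
Band 4: 3923 × 0.938 = 3680
Band 5: 4502 × 0.951 + 21353 × 0.668 = 4281 + 14264 = 18545
Population now: 0–19=2832, 20–39=2322, 40–59=4999, 60–79=3680, 80+=18545
Scenario B total after 2 periods: 32378
Difference B − A = 32378 − 31448 = 930

930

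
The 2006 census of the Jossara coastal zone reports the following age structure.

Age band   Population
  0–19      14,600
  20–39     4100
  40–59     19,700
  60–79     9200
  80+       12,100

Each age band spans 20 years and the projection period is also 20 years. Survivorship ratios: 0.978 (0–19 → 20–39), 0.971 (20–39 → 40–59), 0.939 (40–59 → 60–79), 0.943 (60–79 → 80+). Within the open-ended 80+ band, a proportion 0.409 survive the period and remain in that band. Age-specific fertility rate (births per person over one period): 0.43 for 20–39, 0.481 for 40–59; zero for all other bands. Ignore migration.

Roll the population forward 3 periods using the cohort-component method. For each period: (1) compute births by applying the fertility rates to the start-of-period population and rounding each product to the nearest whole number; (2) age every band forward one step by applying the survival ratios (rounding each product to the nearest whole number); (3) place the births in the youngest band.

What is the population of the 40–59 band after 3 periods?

(Bands numbered youngest = 1 to oldest = 5.)
Period 1:
Births: 4100 × 0.43 = 1763, 19700 × 0.481 = 9476 → 11239
Band 2: 14600 × 0.978 = 14279
Band 3: 4100 × 0.971 = 3981
Band 4: 19700 × 0.939 = 18498
Band 5: 9200 × 0.943 + 12100 × 0.409 = 8676 + 4949 = 13625
Population now: 0–19=11239, 20–39=14279, 40–59=3981, 60–79=18498, 80+=13625
Period 2:
Births: 14279 × 0.43 = 6140, 3981 × 0.481 = 1915 → 8055
Band 2: 11239 × 0.978 = 10992
Band 3: 14279 × 0.971 = 13865
Band 4: 3981 × 0.939 = 3738
Band 5: 18498 × 0.943 + 13625 × 0.409 = 17444 + 5573 = 23017
Population now: 0–19=8055, 20–39=10992, 40–59=13865, 60–79=3738, 80+=23017
Period 3:
Births: 10992 × 0.43 = 4727, 13865 × 0.481 = 6669 → 11396
Band 2: 8055 × 0.978 = 7878
Band 3: 10992 × 0.971 = 10673
Band 4: 13865 × 0.939 = 13019
Band 5: 3738 × 0.943 + 23017 × 0.409 = 3525 + 9414 = 12939
Population now: 0–19=11396, 20–39=7878, 40–59=10673, 60–79=13019, 80+=12939

10673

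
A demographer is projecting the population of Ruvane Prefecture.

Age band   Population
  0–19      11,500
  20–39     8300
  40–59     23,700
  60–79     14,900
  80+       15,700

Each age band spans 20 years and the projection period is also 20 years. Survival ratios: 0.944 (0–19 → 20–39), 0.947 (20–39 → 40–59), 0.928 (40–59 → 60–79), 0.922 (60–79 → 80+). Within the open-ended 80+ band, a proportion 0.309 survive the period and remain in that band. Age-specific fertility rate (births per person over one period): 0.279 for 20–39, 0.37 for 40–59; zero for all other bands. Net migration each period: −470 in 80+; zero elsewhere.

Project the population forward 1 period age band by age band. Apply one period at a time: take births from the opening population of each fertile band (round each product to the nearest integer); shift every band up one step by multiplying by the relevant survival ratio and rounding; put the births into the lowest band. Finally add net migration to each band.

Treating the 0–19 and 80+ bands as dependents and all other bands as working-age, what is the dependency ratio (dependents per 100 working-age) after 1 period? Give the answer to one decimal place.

Period 1:
Births: 8300 * 0.279 = 2316 ; 23700 * 0.37 = 8769 ⇒ total 11085
20–39: 11500 * 0.944 = 10856
40–59: 8300 * 0.947 = 7860
60–79: 23700 * 0.928 = 21994
80+: 14900 * 0.922 + 15700 * 0.309 = 13738 + 4851 = 18589
Net migration: 80+ − 470 → 18119
→ [11085, 10856, 7860, 21994, 18119]
Dependents (band 0–19 + band 80+) = 11085 + 18119 = 29204; working-age = 40710; ratio = 29204/40710 × 100 = 71.7

71.7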